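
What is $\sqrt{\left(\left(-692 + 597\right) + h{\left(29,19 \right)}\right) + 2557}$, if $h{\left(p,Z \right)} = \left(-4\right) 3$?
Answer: $35 \sqrt{2} \approx 49.497$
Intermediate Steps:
$h{\left(p,Z \right)} = -12$
$\sqrt{\left(\left(-692 + 597\right) + h{\left(29,19 \right)}\right) + 2557} = \sqrt{\left(\left(-692 + 597\right) - 12\right) + 2557} = \sqrt{\left(-95 - 12\right) + 2557} = \sqrt{-107 + 2557} = \sqrt{2450} = 35 \sqrt{2}$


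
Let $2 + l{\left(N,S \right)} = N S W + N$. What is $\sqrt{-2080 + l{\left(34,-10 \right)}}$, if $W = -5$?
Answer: $2 i \sqrt{87} \approx 18.655 i$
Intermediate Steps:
$l{\left(N,S \right)} = -2 + N - 5 N S$ ($l{\left(N,S \right)} = -2 + \left(N S \left(-5\right) + N\right) = -2 - \left(- N + 5 N S\right) = -2 + N - 5 N S$)
$\sqrt{-2080 + l{\left(34,-10 \right)}} = \sqrt{-2080 - \left(-32 - 1700\right)} = \sqrt{-2080 + \left(-2 + 34 + 1700\right)} = \sqrt{-2080 + 1732} = \sqrt{-348} = 2 i \sqrt{87}$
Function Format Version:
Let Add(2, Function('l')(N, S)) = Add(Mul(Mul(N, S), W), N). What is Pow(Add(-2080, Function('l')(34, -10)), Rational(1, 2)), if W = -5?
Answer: Mul(2, I, Pow(87, Rational(1, 2))) ≈ Mul(18.655, I)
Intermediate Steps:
Function('l')(N, S) = Add(-2, N, Mul(-5, N, S)) (Function('l')(N, S) = Add(-2, Add(Mul(Mul(N, S), -5), N)) = Add(-2, Add(Mul(-5, N, S), N)) = Add(-2, Add(N, Mul(-5, N, S))) = Add(-2, N, Mul(-5, N, S)))
Pow(Add(-2080, Function('l')(34, -10)), Rational(1, 2)) = Pow(Add(-2080, Add(-2, 34, Mul(-5, 34, -10))), Rational(1, 2)) = Pow(Add(-2080, Add(-2, 34, 1700)), Rational(1, 2)) = Pow(Add(-2080, 1732), Rational(1, 2)) = Pow(-348, Rational(1, 2)) = Mul(2, I, Pow(87, Rational(1, 2)))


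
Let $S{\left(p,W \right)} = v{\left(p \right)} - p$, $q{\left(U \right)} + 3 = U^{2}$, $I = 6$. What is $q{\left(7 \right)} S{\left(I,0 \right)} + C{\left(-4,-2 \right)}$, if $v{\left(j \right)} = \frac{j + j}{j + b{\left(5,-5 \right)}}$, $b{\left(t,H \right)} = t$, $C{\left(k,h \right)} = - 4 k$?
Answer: $- \frac{2308}{11} \approx -209.82$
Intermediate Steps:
$v{\left(j \right)} = \frac{2 j}{5 + j}$ ($v{\left(j \right)} = \frac{j + j}{j + 5} = \frac{2 j}{5 + j}$)
$q{\left(U \right)} = -3 + U^{2}$
$S{\left(p,W \right)} = - p + \frac{2 p}{5 + p}$ ($S{\left(p,W \right)} = \frac{2 p}{5 + p} - p = - p + \frac{2 p}{5 + p}$)
$q{\left(7 \right)} S{\left(I,0 \right)} + C{\left(-4,-2 \right)} = \left(-3 + 7^{2}\right) \frac{6 \left(-3 - 6\right)}{5 + 6} - -16 = \left(-3 + 49\right) \frac{6 \left(-3 - 6\right)}{11} + 16 = 46 \cdot 6 \cdot \frac{1}{11} \left(-9\right) + 16 = 46 \left(- \frac{54}{11}\right) + 16 = - \frac{2484}{11} + 16 = - \frac{2308}{11}$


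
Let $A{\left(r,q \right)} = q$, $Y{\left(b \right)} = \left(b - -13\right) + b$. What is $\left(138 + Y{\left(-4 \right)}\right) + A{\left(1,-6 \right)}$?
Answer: $137$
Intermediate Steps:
$Y{\left(b \right)} = 13 + 2 b$ ($Y{\left(b \right)} = \left(b + 13\right) + b = \left(13 + b\right) + b = 13 + 2 b$)
$\left(138 + Y{\left(-4 \right)}\right) + A{\left(1,-6 \right)} = \left(138 + \left(13 + 2 \left(-4\right)\right)\right) - 6 = \left(138 + \left(13 - 8\right)\right) - 6 = \left(138 + 5\right) - 6 = 143 - 6 = 137$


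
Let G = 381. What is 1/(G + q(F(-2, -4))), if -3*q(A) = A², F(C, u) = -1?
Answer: 3/1142 ≈ 0.0026270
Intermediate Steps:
q(A) = -A²/3
1/(G + q(F(-2, -4))) = 1/(381 - ⅓*(-1)²) = 1/(381 - ⅓*1) = 1/(381 - ⅓) = 1/(1142/3) = 3/1142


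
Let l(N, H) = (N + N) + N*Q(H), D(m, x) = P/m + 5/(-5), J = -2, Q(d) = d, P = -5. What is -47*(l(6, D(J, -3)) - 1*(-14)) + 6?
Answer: -1639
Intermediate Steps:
D(m, x) = -1 - 5/m (D(m, x) = -5/m + 5/(-5) = -5/m + 5*(-⅕) = -5/m - 1 = -1 - 5/m)
l(N, H) = 2*N + H*N (l(N, H) = (N + N) + N*H = 2*N + H*N)
-47*(l(6, D(J, -3)) - 1*(-14)) + 6 = -47*(6*(2 + (-5 - 1*(-2))/(-2)) - 1*(-14)) + 6 = -47*(6*(2 - (-5 + 2)/2) + 14) + 6 = -47*(6*(2 - ½*(-3)) + 14) + 6 = -47*(6*(2 + 3/2) + 14) + 6 = -47*(6*(7/2) + 14) + 6 = -47*(21 + 14) + 6 = -47*35 + 6 = -1645 + 6 = -1639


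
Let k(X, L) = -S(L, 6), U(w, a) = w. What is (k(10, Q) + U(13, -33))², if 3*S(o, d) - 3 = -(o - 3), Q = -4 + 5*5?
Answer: 324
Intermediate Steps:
Q = 21 (Q = -4 + 25 = 21)
S(o, d) = 2 - o/3 (S(o, d) = 1 + (-(o - 3))/3 = 1 + (-(-3 + o))/3 = 1 + (3 - o)/3 = 1 + (1 - o/3) = 2 - o/3)
k(X, L) = -2 + L/3 (k(X, L) = -(2 - L/3) = -2 + L/3)
(k(10, Q) + U(13, -33))² = ((-2 + (⅓)*21) + 13)² = ((-2 + 7) + 13)² = (5 + 13)² = 18² = 324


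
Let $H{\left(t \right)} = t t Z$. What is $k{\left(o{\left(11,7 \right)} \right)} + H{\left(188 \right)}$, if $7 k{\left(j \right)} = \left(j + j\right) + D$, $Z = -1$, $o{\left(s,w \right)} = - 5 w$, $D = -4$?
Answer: $- \frac{247482}{7} \approx -35355.0$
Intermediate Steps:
$k{\left(j \right)} = - \frac{4}{7} + \frac{2 j}{7}$ ($k{\left(j \right)} = \frac{\left(j + j\right) - 4}{7} = \frac{2 j - 4}{7} = \frac{-4 + 2 j}{7} = - \frac{4}{7} + \frac{2 j}{7}$)
$H{\left(t \right)} = - t^{2}$ ($H{\left(t \right)} = t t \left(-1\right) = t^{2} \left(-1\right) = - t^{2}$)
$k{\left(o{\left(11,7 \right)} \right)} + H{\left(188 \right)} = \left(- \frac{4}{7} + \frac{2 \left(\left(-5\right) 7\right)}{7}\right) - 188^{2} = \left(- \frac{4}{7} + \frac{2}{7} \left(-35\right)\right) - 35344 = \left(- \frac{4}{7} - 10\right) - 35344 = - \frac{74}{7} - 35344 = - \frac{247482}{7}$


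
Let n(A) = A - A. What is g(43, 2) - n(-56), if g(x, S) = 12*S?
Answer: 24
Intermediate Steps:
n(A) = 0
g(43, 2) - n(-56) = 12*2 - 1*0 = 24 + 0 = 24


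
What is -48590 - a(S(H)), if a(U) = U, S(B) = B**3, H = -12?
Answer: -46862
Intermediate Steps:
-48590 - a(S(H)) = -48590 - 1*(-12)**3 = -48590 - 1*(-1728) = -48590 + 1728 = -46862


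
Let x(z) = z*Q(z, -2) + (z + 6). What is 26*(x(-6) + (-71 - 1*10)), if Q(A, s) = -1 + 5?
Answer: -2730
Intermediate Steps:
Q(A, s) = 4
x(z) = 6 + 5*z (x(z) = z*4 + (z + 6) = 4*z + (6 + z) = 6 + 5*z)
26*(x(-6) + (-71 - 1*10)) = 26*((6 + 5*(-6)) + (-71 - 1*10)) = 26*((6 - 30) + (-71 - 10)) = 26*(-24 - 81) = 26*(-105) = -2730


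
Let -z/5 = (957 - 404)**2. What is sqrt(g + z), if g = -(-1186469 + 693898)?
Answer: I*sqrt(1036474) ≈ 1018.1*I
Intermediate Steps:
g = 492571 (g = -1*(-492571) = 492571)
z = -1529045 (z = -5*(957 - 404)**2 = -5*553**2 = -5*305809 = -1529045)
sqrt(g + z) = sqrt(492571 - 1529045) = sqrt(-1036474) = I*sqrt(1036474)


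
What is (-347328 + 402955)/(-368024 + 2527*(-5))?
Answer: -55627/380659 ≈ -0.14613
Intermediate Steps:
(-347328 + 402955)/(-368024 + 2527*(-5)) = 55627/(-368024 - 12635) = 55627/(-380659) = 55627*(-1/380659) = -55627/380659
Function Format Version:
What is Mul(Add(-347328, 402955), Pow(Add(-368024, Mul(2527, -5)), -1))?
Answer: Rational(-55627, 380659) ≈ -0.14613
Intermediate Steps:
Mul(Add(-347328, 402955), Pow(Add(-368024, Mul(2527, -5)), -1)) = Mul(55627, Pow(Add(-368024, -12635), -1)) = Mul(55627, Pow(-380659, -1)) = Mul(55627, Rational(-1, 380659)) = Rational(-55627, 380659)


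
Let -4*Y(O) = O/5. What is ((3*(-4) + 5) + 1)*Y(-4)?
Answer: -6/5 ≈ -1.2000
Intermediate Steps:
Y(O) = -O/20 (Y(O) = -O/(4*5) = -O/20)
((3*(-4) + 5) + 1)*Y(-4) = ((3*(-4) + 5) + 1)*(-1/20*(-4)) = ((-12 + 5) + 1)*(1/5) = (-7 + 1)*(1/5) = -6*1/5 = -6/5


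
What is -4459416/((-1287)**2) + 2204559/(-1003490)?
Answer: -208372885849/42619223790 ≈ -4.8892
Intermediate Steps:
-4459416/((-1287)**2) + 2204559/(-1003490) = -4459416/1656369 + 2204559*(-1/1003490) = -4459416*1/1656369 - 2204559/1003490 = -114344/42471 - 2204559/1003490 = -208372885849/42619223790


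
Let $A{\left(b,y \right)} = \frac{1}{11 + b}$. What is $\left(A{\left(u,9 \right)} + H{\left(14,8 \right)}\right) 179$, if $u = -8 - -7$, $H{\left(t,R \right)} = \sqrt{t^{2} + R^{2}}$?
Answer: $\frac{179}{10} + 358 \sqrt{65} \approx 2904.2$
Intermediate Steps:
$H{\left(t,R \right)} = \sqrt{R^{2} + t^{2}}$
$u = -1$ ($u = -8 + 7 = -1$)
$\left(A{\left(u,9 \right)} + H{\left(14,8 \right)}\right) 179 = \left(\frac{1}{11 - 1} + \sqrt{8^{2} + 14^{2}}\right) 179 = \left(\frac{1}{10} + \sqrt{64 + 196}\right) 179 = \left(\frac{1}{10} + \sqrt{260}\right) 179 = \left(\frac{1}{10} + 2 \sqrt{65}\right) 179 = \frac{179}{10} + 358 \sqrt{65}$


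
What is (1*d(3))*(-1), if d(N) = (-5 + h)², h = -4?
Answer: -81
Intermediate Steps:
d(N) = 81 (d(N) = (-5 - 4)² = (-9)² = 81)
(1*d(3))*(-1) = (1*81)*(-1) = 81*(-1) = -81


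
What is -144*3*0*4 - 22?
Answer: -22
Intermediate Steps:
-144*3*0*4 - 22 = -0*4 - 22 = -144*0 - 22 = 0 - 22 = -22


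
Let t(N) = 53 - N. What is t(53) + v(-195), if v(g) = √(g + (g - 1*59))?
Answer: I*√449 ≈ 21.19*I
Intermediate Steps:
v(g) = √(-59 + 2*g) (v(g) = √(g + (g - 59)) = √(g + (-59 + g)) = √(-59 + 2*g))
t(53) + v(-195) = (53 - 1*53) + √(-59 + 2*(-195)) = (53 - 53) + √(-59 - 390) = 0 + √(-449) = 0 + I*√449 = I*√449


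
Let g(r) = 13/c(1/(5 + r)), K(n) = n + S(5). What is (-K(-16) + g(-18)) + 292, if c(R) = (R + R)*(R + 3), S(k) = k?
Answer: 20831/76 ≈ 274.09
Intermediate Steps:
c(R) = 2*R*(3 + R) (c(R) = (2*R)*(3 + R) = 2*R*(3 + R))
K(n) = 5 + n (K(n) = n + 5 = 5 + n)
g(r) = 13*(5 + r)/(2*(3 + 1/(5 + r))) (g(r) = 13/((2*(3 + 1/(5 + r))/(5 + r))) = 13*((5 + r)/(2*(3 + 1/(5 + r)))) = 13*(5 + r)/(2*(3 + 1/(5 + r))))
(-K(-16) + g(-18)) + 292 = (-(5 - 16) + 13*(5 - 18)²/(2*(16 + 3*(-18)))) + 292 = (-1*(-11) + (13/2)*(-13)²/(16 - 54)) + 292 = (11 + (13/2)*169/(-38)) + 292 = (11 + (13/2)*169*(-1/38)) + 292 = (11 - 2197/76) + 292 = -1361/76 + 292 = 20831/76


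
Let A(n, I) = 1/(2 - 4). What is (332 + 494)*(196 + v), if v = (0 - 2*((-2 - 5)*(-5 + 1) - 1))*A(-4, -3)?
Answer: 184198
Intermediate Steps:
A(n, I) = -½ (A(n, I) = 1/(-2) = -½)
v = 27 (v = (0 - 2*((-2 - 5)*(-5 + 1) - 1))*(-½) = (0 - 2*(-7*(-4) - 1))*(-½) = (0 - 2*(28 - 1))*(-½) = (0 - 2*27)*(-½) = (0 - 54)*(-½) = -54*(-½) = 27)
(332 + 494)*(196 + v) = (332 + 494)*(196 + 27) = 826*223 = 184198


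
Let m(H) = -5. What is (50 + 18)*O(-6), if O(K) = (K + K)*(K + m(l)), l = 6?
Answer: 8976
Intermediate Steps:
O(K) = 2*K*(-5 + K) (O(K) = (K + K)*(K - 5) = (2*K)*(-5 + K) = 2*K*(-5 + K))
(50 + 18)*O(-6) = (50 + 18)*(2*(-6)*(-5 - 6)) = 68*(2*(-6)*(-11)) = 68*132 = 8976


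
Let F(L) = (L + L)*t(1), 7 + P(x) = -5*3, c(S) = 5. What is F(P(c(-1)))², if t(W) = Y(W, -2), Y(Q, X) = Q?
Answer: 1936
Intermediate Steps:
t(W) = W
P(x) = -22 (P(x) = -7 - 5*3 = -7 - 15 = -22)
F(L) = 2*L (F(L) = (L + L)*1 = (2*L)*1 = 2*L)
F(P(c(-1)))² = (2*(-22))² = (-44)² = 1936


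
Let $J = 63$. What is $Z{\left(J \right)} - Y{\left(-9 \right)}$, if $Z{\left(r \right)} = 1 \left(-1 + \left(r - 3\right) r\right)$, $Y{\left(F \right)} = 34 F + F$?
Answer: $4094$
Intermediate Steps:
$Y{\left(F \right)} = 35 F$
$Z{\left(r \right)} = -1 + r \left(-3 + r\right)$ ($Z{\left(r \right)} = 1 \left(-1 + \left(-3 + r\right) r\right) = 1 \left(-1 + r \left(-3 + r\right)\right) = -1 + r \left(-3 + r\right)$)
$Z{\left(J \right)} - Y{\left(-9 \right)} = \left(-1 + 63^{2} - 189\right) - 35 \left(-9\right) = \left(-1 + 3969 - 189\right) - -315 = 3779 + 315 = 4094$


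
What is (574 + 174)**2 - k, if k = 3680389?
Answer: -3120885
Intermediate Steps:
(574 + 174)**2 - k = (574 + 174)**2 - 1*3680389 = 748**2 - 3680389 = 559504 - 3680389 = -3120885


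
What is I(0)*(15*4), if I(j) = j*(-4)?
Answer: 0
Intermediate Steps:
I(j) = -4*j
I(0)*(15*4) = (-4*0)*(15*4) = 0*60 = 0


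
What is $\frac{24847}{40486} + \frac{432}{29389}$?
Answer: $\frac{747718435}{1189843054} \approx 0.62842$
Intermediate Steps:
$\frac{24847}{40486} + \frac{432}{29389} = \frac{747718435}{1189843054}$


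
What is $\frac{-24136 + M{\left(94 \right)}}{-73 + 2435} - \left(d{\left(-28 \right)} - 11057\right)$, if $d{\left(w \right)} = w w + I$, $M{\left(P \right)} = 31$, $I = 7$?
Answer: $\frac{24224187}{2362} \approx 10256.0$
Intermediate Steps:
$d{\left(w \right)} = 7 + w^{2}$ ($d{\left(w \right)} = w w + 7 = w^{2} + 7 = 7 + w^{2}$)
$\frac{-24136 + M{\left(94 \right)}}{-73 + 2435} - \left(d{\left(-28 \right)} - 11057\right) = \frac{-24136 + 31}{-73 + 2435} - \left(\left(7 + \left(-28\right)^{2}\right) - 11057\right) = - \frac{24105}{2362} - \left(\left(7 + 784\right) - 11057\right) = \left(-24105\right) \frac{1}{2362} - \left(791 - 11057\right) = - \frac{24105}{2362} - -10266 = - \frac{24105}{2362} + 10266 = \frac{24224187}{2362}$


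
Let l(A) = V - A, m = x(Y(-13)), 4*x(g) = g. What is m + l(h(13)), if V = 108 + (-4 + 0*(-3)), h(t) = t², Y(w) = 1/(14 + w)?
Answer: -259/4 ≈ -64.750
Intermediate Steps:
x(g) = g/4
m = ¼ (m = 1/(4*(14 - 13)) = (¼)/1 = (¼)*1 = ¼ ≈ 0.25000)
V = 104 (V = 108 + (-4 + 0) = 108 - 4 = 104)
l(A) = 104 - A
m + l(h(13)) = ¼ + (104 - 1*13²) = ¼ + (104 - 1*169) = ¼ + (104 - 169) = ¼ - 65 = -259/4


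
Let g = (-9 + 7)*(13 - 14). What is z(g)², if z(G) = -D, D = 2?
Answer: 4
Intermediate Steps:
g = 2 (g = -2*(-1) = 2)
z(G) = -2 (z(G) = -1*2 = -2)
z(g)² = (-2)² = 4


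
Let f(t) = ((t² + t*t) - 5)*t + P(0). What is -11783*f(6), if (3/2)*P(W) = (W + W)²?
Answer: -4736766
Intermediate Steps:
P(W) = 8*W²/3 (P(W) = 2*(W + W)²/3 = 2*(2*W)²/3 = 2*(4*W²)/3 = 8*W²/3)
f(t) = t*(-5 + 2*t²) (f(t) = ((t² + t*t) - 5)*t + (8/3)*0² = ((t² + t²) - 5)*t + (8/3)*0 = (2*t² - 5)*t + 0 = (-5 + 2*t²)*t + 0 = t*(-5 + 2*t²) + 0 = t*(-5 + 2*t²))
-11783*f(6) = -70698*(-5 + 2*6²) = -70698*(-5 + 2*36) = -70698*(-5 + 72) = -70698*67 = -11783*402 = -4736766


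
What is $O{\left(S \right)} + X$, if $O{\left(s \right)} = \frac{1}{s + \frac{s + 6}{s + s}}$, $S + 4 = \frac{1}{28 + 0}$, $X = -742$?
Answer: $- \frac{3245802}{4373} \approx -742.24$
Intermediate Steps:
$S = - \frac{111}{28}$ ($S = -4 + \frac{1}{28 + 0} = -4 + \frac{1}{28} = - \frac{111}{28} \approx -3.9643$)
$O{\left(s \right)} = \frac{1}{s + \frac{6 + s}{2 s}}$
$O{\left(S \right)} + X = 2 \left(- \frac{111}{28}\right) \frac{1}{6 - \frac{111}{28} + 2 \left(- \frac{111}{28}\right)^{2}} - 742 = 2 \left(- \frac{111}{28}\right) \frac{1}{6 - \frac{111}{28} + 2 \cdot \frac{12321}{784}} - 742 = 2 \left(- \frac{111}{28}\right) \frac{1}{6 - \frac{111}{28} + \frac{12321}{392}} - 742 = 2 \left(- \frac{111}{28}\right) \frac{1}{\frac{13119}{392}} - 742 = 2 \left(- \frac{111}{28}\right) \frac{392}{13119} - 742 = - \frac{1036}{4373} - 742 = - \frac{3245802}{4373}$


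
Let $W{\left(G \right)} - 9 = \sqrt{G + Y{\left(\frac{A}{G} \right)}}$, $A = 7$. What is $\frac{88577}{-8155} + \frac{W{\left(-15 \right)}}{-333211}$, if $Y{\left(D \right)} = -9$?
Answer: $- \frac{29514904142}{2717335705} - \frac{2 i \sqrt{6}}{333211} \approx -10.862 - 1.4702 \cdot 10^{-5} i$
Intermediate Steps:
$W{\left(G \right)} = 9 + \sqrt{-9 + G}$ ($W{\left(G \right)} = 9 + \sqrt{G - 9} = 9 + \sqrt{-9 + G}$)
$\frac{88577}{-8155} + \frac{W{\left(-15 \right)}}{-333211} = \frac{88577}{-8155} + \frac{9 + \sqrt{-9 - 15}}{-333211} = 88577 \left(- \frac{1}{8155}\right) + \left(9 + \sqrt{-24}\right) \left(- \frac{1}{333211}\right) = - \frac{88577}{8155} + \left(9 + 2 i \sqrt{6}\right) \left(- \frac{1}{333211}\right) = - \frac{88577}{8155} - \left(\frac{9}{333211} + \frac{2 i \sqrt{6}}{333211}\right) = - \frac{29514904142}{2717335705} - \frac{2 i \sqrt{6}}{333211}$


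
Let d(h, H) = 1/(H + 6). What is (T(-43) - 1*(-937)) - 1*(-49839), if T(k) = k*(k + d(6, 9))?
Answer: 789332/15 ≈ 52622.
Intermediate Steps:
d(h, H) = 1/(6 + H)
T(k) = k*(1/15 + k) (T(k) = k*(k + 1/(6 + 9)) = k*(k + 1/15) = k*(1/15 + k))
(T(-43) - 1*(-937)) - 1*(-49839) = (-43*(1/15 - 43) - 1*(-937)) - 1*(-49839) = (-43*(-644/15) + 937) + 49839 = (27692/15 + 937) + 49839 = 41747/15 + 49839 = 789332/15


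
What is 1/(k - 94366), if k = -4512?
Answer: -1/98878 ≈ -1.0113e-5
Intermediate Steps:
1/(k - 94366) = 1/(-4512 - 94366) = 1/(-98878) = -1/98878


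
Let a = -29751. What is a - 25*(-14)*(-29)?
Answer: -39901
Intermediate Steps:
a - 25*(-14)*(-29) = -29751 - 25*(-14)*(-29) = -29751 - (-350)*(-29) = -29751 - 1*10150 = -29751 - 10150 = -39901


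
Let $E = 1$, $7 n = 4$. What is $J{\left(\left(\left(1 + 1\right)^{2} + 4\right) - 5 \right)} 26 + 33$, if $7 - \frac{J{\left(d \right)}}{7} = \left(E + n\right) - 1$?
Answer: $1203$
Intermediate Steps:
$n = \frac{4}{7}$ ($n = \frac{1}{7} \cdot 4 = \frac{4}{7} \approx 0.57143$)
$J{\left(d \right)} = 45$ ($J{\left(d \right)} = 49 - 7 \left(\left(1 + \frac{4}{7}\right) - 1\right) = 49 - 7 \left(\frac{11}{7} - 1\right) = 49 - 4 = 45$)
$J{\left(\left(\left(1 + 1\right)^{2} + 4\right) - 5 \right)} 26 + 33 = 45 \cdot 26 + 33 = 1170 + 33 = 1203$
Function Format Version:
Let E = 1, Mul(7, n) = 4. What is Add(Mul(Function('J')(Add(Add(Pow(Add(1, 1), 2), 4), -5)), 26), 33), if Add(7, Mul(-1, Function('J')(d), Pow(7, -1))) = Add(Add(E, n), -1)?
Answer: 1203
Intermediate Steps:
n = Rational(4, 7) (n = Mul(Rational(1, 7), 4) = Rational(4, 7) ≈ 0.57143)
Function('J')(d) = 45 (Function('J')(d) = Add(49, Mul(-7, Add(Add(1, Rational(4, 7)), -1))) = Add(49, Mul(-7, Add(Rational(11, 7), -1))) = Add(49, Mul(-7, Rational(4, 7))) = Add(49, -4) = 45)
Add(Mul(Function('J')(Add(Add(Pow(Add(1, 1), 2), 4), -5)), 26), 33) = Add(Mul(45, 26), 33) = Add(1170, 33) = 1203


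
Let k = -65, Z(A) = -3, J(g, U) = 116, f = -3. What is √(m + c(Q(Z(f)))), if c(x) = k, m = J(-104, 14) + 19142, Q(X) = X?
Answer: √19193 ≈ 138.54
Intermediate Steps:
m = 19258 (m = 116 + 19142 = 19258)
c(x) = -65
√(m + c(Q(Z(f)))) = √(19258 - 65) = √19193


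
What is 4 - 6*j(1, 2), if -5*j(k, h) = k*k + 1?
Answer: 32/5 ≈ 6.4000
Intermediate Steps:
j(k, h) = -1/5 - k**2/5 (j(k, h) = -(k*k + 1)/5 = -(k**2 + 1)/5 = -(1 + k**2)/5 = -1/5 - k**2/5)
4 - 6*j(1, 2) = 4 - 6*(-1/5 - 1/5*1**2) = 4 - 6*(-1/5 - 1/5*1) = 4 - 6*(-1/5 - 1/5) = 4 - 6*(-2/5) = 4 + 12/5 = 32/5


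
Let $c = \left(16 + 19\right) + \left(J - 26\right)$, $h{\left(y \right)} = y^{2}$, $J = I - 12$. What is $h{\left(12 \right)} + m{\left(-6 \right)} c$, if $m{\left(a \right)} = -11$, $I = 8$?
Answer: $89$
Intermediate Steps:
$J = -4$ ($J = 8 - 12 = -4$)
$c = 5$ ($c = \left(16 + 19\right) - 30 = 35 - 30 = 5$)
$h{\left(12 \right)} + m{\left(-6 \right)} c = 12^{2} - 55 = 144 - 55 = 89$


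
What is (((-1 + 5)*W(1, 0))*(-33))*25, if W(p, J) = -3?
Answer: 9900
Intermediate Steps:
(((-1 + 5)*W(1, 0))*(-33))*25 = (((-1 + 5)*(-3))*(-33))*25 = ((4*(-3))*(-33))*25 = -12*(-33)*25 = 396*25 = 9900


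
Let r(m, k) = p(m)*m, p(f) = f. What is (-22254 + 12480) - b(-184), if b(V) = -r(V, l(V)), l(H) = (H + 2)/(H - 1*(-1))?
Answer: 24082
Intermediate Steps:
l(H) = (2 + H)/(1 + H) (l(H) = (2 + H)/(H + 1) = (2 + H)/(1 + H))
r(m, k) = m² (r(m, k) = m*m = m²)
b(V) = -V²
(-22254 + 12480) - b(-184) = (-22254 + 12480) - (-1)*(-184)² = -9774 - (-1)*33856 = -9774 - 1*(-33856) = -9774 + 33856 = 24082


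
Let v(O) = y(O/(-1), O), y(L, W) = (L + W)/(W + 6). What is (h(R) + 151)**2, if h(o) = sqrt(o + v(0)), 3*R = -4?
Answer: 68399/3 + 604*I*sqrt(3)/3 ≈ 22800.0 + 348.72*I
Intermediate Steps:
y(L, W) = (L + W)/(6 + W)
R = -4/3 (R = (1/3)*(-4) = -4/3 ≈ -1.3333)
v(O) = 0 (v(O) = (O/(-1) + O)/(6 + O) = (O*(-1) + O)/(6 + O) = (-O + O)/(6 + O) = 0/(6 + O) = 0)
h(o) = sqrt(o) (h(o) = sqrt(o + 0) = sqrt(o))
(h(R) + 151)**2 = (sqrt(-4/3) + 151)**2 = (2*I*sqrt(3)/3 + 151)**2 = (151 + 2*I*sqrt(3)/3)**2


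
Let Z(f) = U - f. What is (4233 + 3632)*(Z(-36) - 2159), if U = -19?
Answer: -16846830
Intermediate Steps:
Z(f) = -19 - f
(4233 + 3632)*(Z(-36) - 2159) = (4233 + 3632)*((-19 - 1*(-36)) - 2159) = 7865*((-19 + 36) - 2159) = 7865*(17 - 2159) = 7865*(-2142) = -16846830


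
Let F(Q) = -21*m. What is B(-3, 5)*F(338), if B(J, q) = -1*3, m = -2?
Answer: -126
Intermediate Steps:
B(J, q) = -3
F(Q) = 42 (F(Q) = -21*(-2) = 42)
B(-3, 5)*F(338) = -3*42 = -126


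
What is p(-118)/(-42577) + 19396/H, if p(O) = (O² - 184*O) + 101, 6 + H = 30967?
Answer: -280629765/1318226497 ≈ -0.21288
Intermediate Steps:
H = 30961 (H = -6 + 30967 = 30961)
p(O) = 101 + O² - 184*O
p(-118)/(-42577) + 19396/H = (101 + (-118)² - 184*(-118))/(-42577) + 19396/30961 = (101 + 13924 + 21712)*(-1/42577) + 19396*(1/30961) = 35737*(-1/42577) + 19396/30961 = -35737/42577 + 19396/30961 = -280629765/1318226497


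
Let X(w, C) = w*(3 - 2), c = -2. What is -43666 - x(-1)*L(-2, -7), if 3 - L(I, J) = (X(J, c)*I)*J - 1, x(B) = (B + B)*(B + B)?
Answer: -44074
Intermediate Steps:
X(w, C) = w (X(w, C) = w*1 = w)
x(B) = 4*B**2 (x(B) = (2*B)*(2*B) = 4*B**2)
L(I, J) = 4 - I*J**2 (L(I, J) = 3 - ((J*I)*J - 1) = 3 - ((I*J)*J - 1) = 3 - (I*J**2 - 1) = 3 - (-1 + I*J**2) = 3 + (1 - I*J**2) = 4 - I*J**2)
-43666 - x(-1)*L(-2, -7) = -43666 - 4*(-1)**2*(4 - 1*(-2)*(-7)**2) = -43666 - 4*1*(4 - 1*(-2)*49) = -43666 - 4*(4 + 98) = -43666 - 4*102 = -43666 - 1*408 = -43666 - 408 = -44074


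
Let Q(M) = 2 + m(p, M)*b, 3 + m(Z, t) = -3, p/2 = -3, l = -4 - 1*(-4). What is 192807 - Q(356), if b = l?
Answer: 192805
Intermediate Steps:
l = 0 (l = -4 + 4 = 0)
p = -6 (p = 2*(-3) = -6)
m(Z, t) = -6 (m(Z, t) = -3 - 3 = -6)
b = 0
Q(M) = 2 (Q(M) = 2 - 6*0 = 2 + 0 = 2)
192807 - Q(356) = 192807 - 1*2 = 192807 - 2 = 192805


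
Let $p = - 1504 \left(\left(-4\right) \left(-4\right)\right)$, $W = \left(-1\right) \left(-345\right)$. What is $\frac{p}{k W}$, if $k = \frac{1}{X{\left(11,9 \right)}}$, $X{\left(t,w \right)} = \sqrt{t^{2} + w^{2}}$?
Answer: $- \frac{24064 \sqrt{202}}{345} \approx -991.34$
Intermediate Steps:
$W = 345$
$k = \frac{\sqrt{202}}{202}$ ($k = \frac{1}{\sqrt{11^{2} + 9^{2}}} = \frac{1}{\sqrt{121 + 81}} = \frac{1}{\sqrt{202}} = \frac{\sqrt{202}}{202} \approx 0.07036$)
$p = -24064$ ($p = \left(-1504\right) 16 = -24064$)
$\frac{p}{k W} = - \frac{24064}{\frac{\sqrt{202}}{202} \cdot 345} = - \frac{24064}{\frac{345}{202} \sqrt{202}} = - 24064 \frac{\sqrt{202}}{345} = - \frac{24064 \sqrt{202}}{345}$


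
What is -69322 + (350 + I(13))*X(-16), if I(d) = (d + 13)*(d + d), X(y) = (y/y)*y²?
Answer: 193334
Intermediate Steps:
X(y) = y² (X(y) = 1*y² = y²)
I(d) = 2*d*(13 + d) (I(d) = (13 + d)*(2*d) = 2*d*(13 + d))
-69322 + (350 + I(13))*X(-16) = -69322 + (350 + 2*13*(13 + 13))*(-16)² = -69322 + (350 + 2*13*26)*256 = -69322 + (350 + 676)*256 = -69322 + 1026*256 = -69322 + 262656 = 193334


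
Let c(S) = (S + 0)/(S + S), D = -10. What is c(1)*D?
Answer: -5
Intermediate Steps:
c(S) = ½ (c(S) = S/((2*S)) = S*(1/(2*S)) = ½)
c(1)*D = (½)*(-10) = -5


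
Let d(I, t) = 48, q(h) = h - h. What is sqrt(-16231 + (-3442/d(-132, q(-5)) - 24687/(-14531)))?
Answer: I*sqrt(495641880285222)/174372 ≈ 127.68*I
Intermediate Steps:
q(h) = 0
sqrt(-16231 + (-3442/d(-132, q(-5)) - 24687/(-14531))) = sqrt(-16231 + (-3442/48 - 24687/(-14531))) = sqrt(-16231 + (-3442*1/48 - 24687*(-1/14531))) = sqrt(-16231 + (-1721/24 + 24687/14531)) = sqrt(-16231 - 24415363/348744) = sqrt(-5684879227/348744) = I*sqrt(495641880285222)/174372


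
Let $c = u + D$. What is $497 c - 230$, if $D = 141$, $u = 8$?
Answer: $73823$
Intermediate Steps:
$c = 149$ ($c = 8 + 141 = 149$)
$497 c - 230 = 497 \cdot 149 - 230 = 74053 - 230 = 73823$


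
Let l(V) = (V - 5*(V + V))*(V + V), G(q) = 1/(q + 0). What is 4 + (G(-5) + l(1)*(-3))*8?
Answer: 2172/5 ≈ 434.40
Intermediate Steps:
G(q) = 1/q
l(V) = -18*V² (l(V) = (V - 10*V)*(2*V) = (-9*V)*(2*V) = -18*V²)
4 + (G(-5) + l(1)*(-3))*8 = 4 + (1/(-5) - 18*1²*(-3))*8 = 4 + (-⅕ - 18*1*(-3))*8 = 4 + (-⅕ - 18*(-3))*8 = 4 + (-⅕ + 54)*8 = 4 + (269/5)*8 = 4 + 2152/5 = 2172/5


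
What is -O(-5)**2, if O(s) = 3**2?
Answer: -81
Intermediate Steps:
O(s) = 9
-O(-5)**2 = -1*9**2 = -1*81 = -81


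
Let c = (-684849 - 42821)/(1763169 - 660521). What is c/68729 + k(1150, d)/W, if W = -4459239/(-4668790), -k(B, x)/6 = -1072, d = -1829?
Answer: 379294062115103255105/56323082907447948 ≈ 6734.3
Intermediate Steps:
k(B, x) = 6432 (k(B, x) = -6*(-1072) = 6432)
W = 4459239/4668790 (W = -4459239*(-1/4668790) = 4459239/4668790 ≈ 0.95512)
c = -363835/551324 (c = -727670/1102648 = -727670*1/1102648 = -363835/551324 ≈ -0.65993)
c/68729 + k(1150, d)/W = -363835/551324/68729 + 6432/(4459239/4668790) = -363835/551324*1/68729 + 6432*(4668790/4459239) = -363835/37891947196 + 10009885760/1486413 = 379294062115103255105/56323082907447948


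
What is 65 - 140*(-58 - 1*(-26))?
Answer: 4545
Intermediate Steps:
65 - 140*(-58 - 1*(-26)) = 65 - 140*(-58 + 26) = 65 - 140*(-32) = 65 + 4480 = 4545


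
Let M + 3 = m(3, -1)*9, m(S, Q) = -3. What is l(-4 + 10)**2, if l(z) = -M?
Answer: 900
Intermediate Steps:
M = -30 (M = -3 - 3*9 = -3 - 27 = -30)
l(z) = 30 (l(z) = -1*(-30) = 30)
l(-4 + 10)**2 = 30**2 = 900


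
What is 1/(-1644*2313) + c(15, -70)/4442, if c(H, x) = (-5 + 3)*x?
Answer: 266177819/8445512412 ≈ 0.031517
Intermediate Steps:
c(H, x) = -2*x
1/(-1644*2313) + c(15, -70)/4442 = 1/(-1644*2313) - 2*(-70)/4442 = -1/1644*1/2313 + 140*(1/4442) = -1/3802572 + 70/2221 = 266177819/8445512412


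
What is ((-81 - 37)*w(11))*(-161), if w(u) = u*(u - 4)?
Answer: 1462846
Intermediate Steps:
w(u) = u*(-4 + u)
((-81 - 37)*w(11))*(-161) = ((-81 - 37)*(11*(-4 + 11)))*(-161) = -1298*7*(-161) = -118*77*(-161) = -9086*(-161) = 1462846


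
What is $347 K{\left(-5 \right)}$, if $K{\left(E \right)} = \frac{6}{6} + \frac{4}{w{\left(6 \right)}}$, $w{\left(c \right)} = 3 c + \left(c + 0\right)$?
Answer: $\frac{2429}{6} \approx 404.83$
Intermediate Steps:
$w{\left(c \right)} = 4 c$ ($w{\left(c \right)} = 3 c + c = 4 c$)
$K{\left(E \right)} = \frac{7}{6}$ ($K{\left(E \right)} = \frac{6}{6} + \frac{4}{4 \cdot 6} = 6 \cdot \frac{1}{6} + \frac{4}{24} = 1 + 4 \cdot \frac{1}{24} = 1 + \frac{1}{6} = \frac{7}{6}$)
$347 K{\left(-5 \right)} = 347 \cdot \frac{7}{6} = \frac{2429}{6}$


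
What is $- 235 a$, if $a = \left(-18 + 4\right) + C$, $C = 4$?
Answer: $2350$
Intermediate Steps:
$a = -10$ ($a = \left(-18 + 4\right) + 4 = -14 + 4 = -10$)
$- 235 a = \left(-235\right) \left(-10\right) = 2350$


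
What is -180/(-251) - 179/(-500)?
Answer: 134929/125500 ≈ 1.0751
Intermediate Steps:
-180/(-251) - 179/(-500) = -180*(-1/251) - 179*(-1/500) = 180/251 + 179/500 = 134929/125500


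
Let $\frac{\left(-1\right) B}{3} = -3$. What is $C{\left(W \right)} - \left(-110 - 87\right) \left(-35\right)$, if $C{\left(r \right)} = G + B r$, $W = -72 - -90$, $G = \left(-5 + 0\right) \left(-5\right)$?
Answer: $-6708$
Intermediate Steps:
$B = 9$ ($B = \left(-3\right) \left(-3\right) = 9$)
$G = 25$ ($G = \left(-5\right) \left(-5\right) = 25$)
$W = 18$ ($W = -72 + 90 = 18$)
$C{\left(r \right)} = 25 + 9 r$
$C{\left(W \right)} - \left(-110 - 87\right) \left(-35\right) = \left(25 + 9 \cdot 18\right) - \left(-110 - 87\right) \left(-35\right) = \left(25 + 162\right) - \left(-197\right) \left(-35\right) = 187 - 6895 = -6708$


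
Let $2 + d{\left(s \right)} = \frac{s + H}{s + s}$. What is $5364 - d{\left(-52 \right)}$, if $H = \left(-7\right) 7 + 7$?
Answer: $\frac{278985}{52} \approx 5365.1$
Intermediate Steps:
$H = -42$ ($H = -49 + 7 = -42$)
$d{\left(s \right)} = -2 + \frac{-42 + s}{2 s}$ ($d{\left(s \right)} = -2 + \frac{s - 42}{s + s} = -2 + \frac{-42 + s}{2 s}$)
$5364 - d{\left(-52 \right)} = 5364 - \left(- \frac{3}{2} - \frac{21}{-52}\right) = 5364 - \left(- \frac{3}{2} - - \frac{21}{52}\right) = 5364 - \left(- \frac{3}{2} + \frac{21}{52}\right) = 5364 - - \frac{57}{52} = 5364 + \frac{57}{52} = \frac{278985}{52}$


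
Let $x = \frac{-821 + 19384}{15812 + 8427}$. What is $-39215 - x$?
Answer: $- \frac{950550948}{24239} \approx -39216.0$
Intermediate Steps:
$x = \frac{18563}{24239} \approx 0.76583$
$-39215 - x = -39215 - \frac{18563}{24239} = - \frac{950550948}{24239}$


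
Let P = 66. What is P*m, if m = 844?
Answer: 55704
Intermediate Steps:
P*m = 66*844 = 55704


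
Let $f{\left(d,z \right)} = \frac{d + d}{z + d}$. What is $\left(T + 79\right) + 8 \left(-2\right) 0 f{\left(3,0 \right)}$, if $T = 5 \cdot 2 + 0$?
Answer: $89$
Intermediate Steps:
$f{\left(d,z \right)} = \frac{2 d}{d + z}$
$T = 10$ ($T = 10 + 0 = 10$)
$\left(T + 79\right) + 8 \left(-2\right) 0 f{\left(3,0 \right)} = \left(10 + 79\right) + 8 \left(-2\right) 0 \cdot 2 \cdot 3 \frac{1}{3 + 0} = 89 + 8 \cdot 0 \cdot 2 \cdot 3 \cdot \frac{1}{3} = 89 + 8 \cdot 0 \cdot 2 = 89 + 8 \cdot 0 = 89 + 0 = 89$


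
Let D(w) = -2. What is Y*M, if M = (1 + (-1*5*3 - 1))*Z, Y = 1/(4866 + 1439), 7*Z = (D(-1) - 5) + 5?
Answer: 6/8827 ≈ 0.00067973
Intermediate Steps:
Z = -2/7 (Z = ((-2 - 5) + 5)/7 = (-7 + 5)/7 = (1/7)*(-2) = -2/7 ≈ -0.28571)
Y = 1/6305 ≈ 0.00015860
M = 30/7 (M = (1 + (-1*5*3 - 1))*(-2/7) = (1 + (-5*3 - 1))*(-2/7) = (1 + (-15 - 1))*(-2/7) = (1 - 16)*(-2/7) = -15*(-2/7) = 30/7 ≈ 4.2857)
Y*M = (1/6305)*(30/7) = 6/8827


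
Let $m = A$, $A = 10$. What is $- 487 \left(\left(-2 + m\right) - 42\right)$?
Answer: $16558$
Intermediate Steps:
$m = 10$
$- 487 \left(\left(-2 + m\right) - 42\right) = - 487 \left(\left(-2 + 10\right) - 42\right) = - 487 \left(8 - 42\right) = \left(-487\right) \left(-34\right) = 16558$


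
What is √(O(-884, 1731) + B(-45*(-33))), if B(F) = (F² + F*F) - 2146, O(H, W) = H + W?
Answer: √4409151 ≈ 2099.8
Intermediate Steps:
B(F) = -2146 + 2*F² (B(F) = (F² + F²) - 2146 = 2*F² - 2146 = -2146 + 2*F²)
√(O(-884, 1731) + B(-45*(-33))) = √((-884 + 1731) + (-2146 + 2*(-45*(-33))²)) = √(847 + (-2146 + 2*1485²)) = √(847 + (-2146 + 2*2205225)) = √(847 + (-2146 + 4410450)) = √(847 + 4408304) = √4409151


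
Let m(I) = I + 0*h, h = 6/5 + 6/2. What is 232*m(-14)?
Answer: -3248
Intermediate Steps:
h = 21/5 (h = 6*(⅕) + 6*(½) = 6/5 + 3 = 21/5 ≈ 4.2000)
m(I) = I (m(I) = I + 0*(21/5) = I + 0 = I)
232*m(-14) = 232*(-14) = -3248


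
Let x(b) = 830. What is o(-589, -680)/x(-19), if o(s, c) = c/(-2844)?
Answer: 17/59013 ≈ 0.00028807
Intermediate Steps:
o(s, c) = -c/2844 (o(s, c) = c*(-1/2844) = -c/2844)
o(-589, -680)/x(-19) = -1/2844*(-680)/830 = (170/711)*(1/830) = 17/59013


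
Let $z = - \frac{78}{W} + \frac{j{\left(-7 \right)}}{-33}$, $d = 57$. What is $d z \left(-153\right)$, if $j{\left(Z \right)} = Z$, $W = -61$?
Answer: $- \frac{8723907}{671} \approx -13001.0$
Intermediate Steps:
$z = \frac{3001}{2013}$ ($z = - \frac{78}{-61} - \frac{7}{-33} = \left(-78\right) \left(- \frac{1}{61}\right) - - \frac{7}{33} = \frac{78}{61} + \frac{7}{33} = \frac{3001}{2013} \approx 1.4908$)
$d z \left(-153\right) = 57 \cdot \frac{3001}{2013} \left(-153\right) = \frac{57019}{671} \left(-153\right) = - \frac{8723907}{671}$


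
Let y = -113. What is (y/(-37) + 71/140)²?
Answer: 340291809/26832400 ≈ 12.682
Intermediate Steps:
(y/(-37) + 71/140)² = (-113/(-37) + 71/140)² = (-113*(-1/37) + 71*(1/140))² = (113/37 + 71/140)² = (18447/5180)² = 340291809/26832400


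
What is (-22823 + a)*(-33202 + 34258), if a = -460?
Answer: -24586848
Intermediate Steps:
(-22823 + a)*(-33202 + 34258) = (-22823 - 460)*(-33202 + 34258) = -23283*1056 = -24586848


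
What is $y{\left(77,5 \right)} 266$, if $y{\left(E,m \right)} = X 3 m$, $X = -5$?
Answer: $-19950$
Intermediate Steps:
$y{\left(E,m \right)} = - 15 m$ ($y{\left(E,m \right)} = \left(-5\right) 3 m = - 15 m$)
$y{\left(77,5 \right)} 266 = \left(-15\right) 5 \cdot 266 = \left(-75\right) 266 = -19950$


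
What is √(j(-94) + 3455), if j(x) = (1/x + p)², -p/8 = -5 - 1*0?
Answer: √44658461/94 ≈ 71.093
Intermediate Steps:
p = 40 (p = -8*(-5 - 1*0) = -8*(-5 + 0) = -8*(-5) = 40)
j(x) = (40 + 1/x)² (j(x) = (1/x + 40)² = (40 + 1/x)²)
√(j(-94) + 3455) = √((1 + 40*(-94))²/(-94)² + 3455) = √((1 - 3760)²/8836 + 3455) = √((1/8836)*(-3759)² + 3455) = √((1/8836)*14130081 + 3455) = √(14130081/8836 + 3455) = √(44658461/8836) = √44658461/94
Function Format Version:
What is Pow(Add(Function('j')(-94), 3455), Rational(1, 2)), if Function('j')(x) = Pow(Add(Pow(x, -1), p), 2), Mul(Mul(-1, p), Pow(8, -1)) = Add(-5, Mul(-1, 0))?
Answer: Mul(Rational(1, 94), Pow(44658461, Rational(1, 2))) ≈ 71.093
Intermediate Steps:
p = 40 (p = Mul(-8, Add(-5, Mul(-1, 0))) = Mul(-8, Add(-5, 0)) = Mul(-8, -5) = 40)
Function('j')(x) = Pow(Add(40, Pow(x, -1)), 2) (Function('j')(x) = Pow(Add(Pow(x, -1), 40), 2) = Pow(Add(40, Pow(x, -1)), 2))
Pow(Add(Function('j')(-94), 3455), Rational(1, 2)) = Pow(Add(Mul(Pow(-94, -2), Pow(Add(1, Mul(40, -94)), 2)), 3455), Rational(1, 2)) = Pow(Add(Mul(Rational(1, 8836), Pow(Add(1, -3760), 2)), 3455), Rational(1, 2)) = Pow(Add(Mul(Rational(1, 8836), Pow(-3759, 2)), 3455), Rational(1, 2)) = Pow(Add(Mul(Rational(1, 8836), 14130081), 3455), Rational(1, 2)) = Pow(Add(Rational(14130081, 8836), 3455), Rational(1, 2)) = Pow(Rational(44658461, 8836), Rational(1, 2)) = Mul(Rational(1, 94), Pow(44658461, Rational(1, 2)))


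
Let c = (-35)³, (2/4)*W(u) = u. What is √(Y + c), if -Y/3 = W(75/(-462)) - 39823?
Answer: √454131601/77 ≈ 276.76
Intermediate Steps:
W(u) = 2*u
Y = 9199188/77 (Y = -3*(2*(75/(-462)) - 39823) = -3*(2*(75*(-1/462)) - 39823) = -3*(2*(-25/154) - 39823) = -3*(-25/77 - 39823) = -3*(-3066396/77) = 9199188/77 ≈ 1.1947e+5)
c = -42875
√(Y + c) = √(9199188/77 - 42875) = √(5897813/77) = √454131601/77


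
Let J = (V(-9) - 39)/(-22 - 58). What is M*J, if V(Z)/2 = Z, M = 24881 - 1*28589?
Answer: -52839/20 ≈ -2641.9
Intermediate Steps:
M = -3708 (M = 24881 - 28589 = -3708)
V(Z) = 2*Z
J = 57/80 (J = (2*(-9) - 39)/(-22 - 58) = (-18 - 39)/(-80) = -57*(-1/80) = 57/80 ≈ 0.71250)
M*J = -3708*57/80 = -52839/20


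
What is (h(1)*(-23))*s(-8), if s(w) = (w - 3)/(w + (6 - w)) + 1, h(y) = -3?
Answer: -115/2 ≈ -57.500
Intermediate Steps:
s(w) = ½ + w/6 (s(w) = (-3 + w)/6 + 1 = (-3 + w)*(⅙) + 1 = (-½ + w/6) + 1 = ½ + w/6)
(h(1)*(-23))*s(-8) = (-3*(-23))*(½ + (⅙)*(-8)) = 69*(½ - 4/3) = 69*(-⅚) = -115/2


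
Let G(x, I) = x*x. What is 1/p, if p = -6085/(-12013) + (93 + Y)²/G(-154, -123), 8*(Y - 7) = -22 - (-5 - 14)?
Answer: 18233619712/16866724757 ≈ 1.0810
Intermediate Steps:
G(x, I) = x²
Y = 53/8 (Y = 7 + (-22 - (-5 - 14))/8 = 7 + (-22 - 1*(-19))/8 = 7 + (-22 + 19)/8 = 7 + (⅛)*(-3) = 7 - 3/8 = 53/8 ≈ 6.6250)
p = 16866724757/18233619712 (p = -6085/(-12013) + (93 + 53/8)²/((-154)²) = -6085*(-1/12013) + (797/8)²/23716 = 6085/12013 + (635209/64)*(1/23716) = 6085/12013 + 635209/1517824 = 16866724757/18233619712 ≈ 0.92503)
1/p = 1/(16866724757/18233619712) = 18233619712/16866724757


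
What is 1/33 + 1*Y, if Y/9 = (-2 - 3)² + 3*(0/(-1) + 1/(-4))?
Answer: 28813/132 ≈ 218.28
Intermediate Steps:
Y = 873/4 (Y = 9*((-2 - 3)² + 3*(0/(-1) + 1/(-4))) = 9*((-5)² + 3*(0*(-1) + 1*(-¼))) = 9*(25 + 3*(0 - ¼)) = 9*(25 + 3*(-¼)) = 9*(25 - ¾) = 9*(97/4) = 873/4 ≈ 218.25)
1/33 + 1*Y = 1/33 + 1*(873/4) = 1/33 + 873/4 = 28813/132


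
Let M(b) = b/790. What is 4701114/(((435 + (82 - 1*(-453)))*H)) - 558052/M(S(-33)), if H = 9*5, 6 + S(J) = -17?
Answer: 1069094125979/55775 ≈ 1.9168e+7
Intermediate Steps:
S(J) = -23 (S(J) = -6 - 17 = -23)
H = 45
M(b) = b/790 (M(b) = b*(1/790) = b/790)
4701114/(((435 + (82 - 1*(-453)))*H)) - 558052/M(S(-33)) = 4701114/(((435 + (82 - 1*(-453)))*45)) - 558052/((1/790)*(-23)) = 4701114/(((435 + (82 + 453))*45)) - 558052/(-23/790) = 4701114/(((435 + 535)*45)) - 558052*(-790/23) = 4701114/((970*45)) + 440861080/23 = 4701114/43650 + 440861080/23 = 4701114*(1/43650) + 440861080/23 = 261173/2425 + 440861080/23 = 1069094125979/55775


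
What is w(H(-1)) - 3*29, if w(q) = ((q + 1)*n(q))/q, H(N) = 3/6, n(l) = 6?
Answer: -69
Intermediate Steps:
H(N) = 1/2 (H(N) = 3*(1/6) = 1/2)
w(q) = (6 + 6*q)/q (w(q) = ((q + 1)*6)/q = ((1 + q)*6)/q = (6 + 6*q)/q)
w(H(-1)) - 3*29 = (6 + 6/(1/2)) - 3*29 = (6 + 6*2) - 87 = (6 + 12) - 87 = 18 - 87 = -69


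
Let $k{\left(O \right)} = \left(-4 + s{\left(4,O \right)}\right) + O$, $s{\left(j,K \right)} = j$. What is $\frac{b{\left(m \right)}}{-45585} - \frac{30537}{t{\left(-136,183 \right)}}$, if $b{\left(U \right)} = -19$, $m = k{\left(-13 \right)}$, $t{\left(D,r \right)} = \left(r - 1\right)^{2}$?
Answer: $- \frac{107030753}{116150580} \approx -0.92148$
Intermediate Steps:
$t{\left(D,r \right)} = \left(-1 + r\right)^{2}$
$k{\left(O \right)} = O$ ($k{\left(O \right)} = \left(-4 + 4\right) + O = 0 + O = O$)
$m = -13$
$\frac{b{\left(m \right)}}{-45585} - \frac{30537}{t{\left(-136,183 \right)}} = - \frac{19}{-45585} - \frac{30537}{\left(-1 + 183\right)^{2}} = \left(-19\right) \left(- \frac{1}{45585}\right) - \frac{30537}{182^{2}} = \frac{19}{45585} - \frac{30537}{33124} = \frac{19}{45585} - \frac{2349}{2548} = - \frac{107030753}{116150580}$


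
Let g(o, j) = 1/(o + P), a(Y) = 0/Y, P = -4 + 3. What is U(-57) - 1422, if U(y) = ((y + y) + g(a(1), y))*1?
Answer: -1537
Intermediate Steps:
P = -1
a(Y) = 0
g(o, j) = 1/(-1 + o) (g(o, j) = 1/(o - 1) = 1/(-1 + o))
U(y) = -1 + 2*y (U(y) = ((y + y) + 1/(-1 + 0))*1 = (2*y + 1/(-1))*1 = (2*y - 1)*1 = (-1 + 2*y)*1 = -1 + 2*y)
U(-57) - 1422 = (-1 + 2*(-57)) - 1422 = (-1 - 114) - 1422 = -115 - 1422 = -1537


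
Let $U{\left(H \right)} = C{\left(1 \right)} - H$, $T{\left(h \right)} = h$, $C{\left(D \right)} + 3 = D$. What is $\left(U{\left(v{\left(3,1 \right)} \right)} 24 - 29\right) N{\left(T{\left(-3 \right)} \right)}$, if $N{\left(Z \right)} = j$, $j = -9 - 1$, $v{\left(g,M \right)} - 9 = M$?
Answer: $3170$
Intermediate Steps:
$C{\left(D \right)} = -3 + D$
$v{\left(g,M \right)} = 9 + M$
$U{\left(H \right)} = -2 - H$ ($U{\left(H \right)} = \left(-3 + 1\right) - H = -2 - H$)
$j = -10$ ($j = -9 - 1 = -10$)
$N{\left(Z \right)} = -10$
$\left(U{\left(v{\left(3,1 \right)} \right)} 24 - 29\right) N{\left(T{\left(-3 \right)} \right)} = \left(\left(-2 - \left(9 + 1\right)\right) 24 - 29\right) \left(-10\right) = \left(\left(-2 - 10\right) 24 - 29\right) \left(-10\right) = \left(\left(-12\right) 24 - 29\right) \left(-10\right) = \left(-288 - 29\right) \left(-10\right) = \left(-317\right) \left(-10\right) = 3170$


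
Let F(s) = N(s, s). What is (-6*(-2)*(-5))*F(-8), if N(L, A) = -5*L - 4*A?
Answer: -4320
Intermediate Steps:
F(s) = -9*s (F(s) = -5*s - 4*s = -9*s)
(-6*(-2)*(-5))*F(-8) = (-6*(-2)*(-5))*(-9*(-8)) = (12*(-5))*72 = -60*72 = -4320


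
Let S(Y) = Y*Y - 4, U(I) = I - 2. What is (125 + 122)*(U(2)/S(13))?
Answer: 0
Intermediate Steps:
U(I) = -2 + I
S(Y) = -4 + Y² (S(Y) = Y² - 4 = -4 + Y²)
(125 + 122)*(U(2)/S(13)) = (125 + 122)*((-2 + 2)/(-4 + 13²)) = 247*(0/(-4 + 169)) = 247*(0/165) = 247*(0*(1/165)) = 247*0 = 0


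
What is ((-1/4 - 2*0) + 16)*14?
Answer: 441/2 ≈ 220.50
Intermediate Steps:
((-1/4 - 2*0) + 16)*14 = ((-1*1/4 + 0) + 16)*14 = ((-1/4 + 0) + 16)*14 = (-1/4 + 16)*14 = (63/4)*14 = 441/2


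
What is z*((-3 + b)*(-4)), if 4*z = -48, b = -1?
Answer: -192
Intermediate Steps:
z = -12 (z = (1/4)*(-48) = -12)
z*((-3 + b)*(-4)) = -12*(-3 - 1)*(-4) = -(-48)*(-4) = -12*16 = -192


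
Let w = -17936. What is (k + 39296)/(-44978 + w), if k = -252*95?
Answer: -7678/31457 ≈ -0.24408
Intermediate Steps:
k = -23940
(k + 39296)/(-44978 + w) = (-23940 + 39296)/(-44978 - 17936) = 15356/(-62914) = 15356*(-1/62914) = -7678/31457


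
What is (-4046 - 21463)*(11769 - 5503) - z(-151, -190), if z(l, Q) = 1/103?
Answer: -16463457583/103 ≈ -1.5984e+8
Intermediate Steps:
z(l, Q) = 1/103
(-4046 - 21463)*(11769 - 5503) - z(-151, -190) = (-4046 - 21463)*(11769 - 5503) - 1*1/103 = -25509*6266 - 1/103 = -159839394 - 1/103 = -16463457583/103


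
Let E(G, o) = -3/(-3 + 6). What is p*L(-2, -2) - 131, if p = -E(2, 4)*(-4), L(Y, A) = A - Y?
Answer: -131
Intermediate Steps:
E(G, o) = -1 (E(G, o) = -3/3 = -3*⅓ = -1)
p = -4 (p = -1*(-1)*(-4) = 1*(-4) = -4)
p*L(-2, -2) - 131 = -4*(-2 - 1*(-2)) - 131 = -4*(-2 + 2) - 131 = -4*0 - 131 = 0 - 131 = -131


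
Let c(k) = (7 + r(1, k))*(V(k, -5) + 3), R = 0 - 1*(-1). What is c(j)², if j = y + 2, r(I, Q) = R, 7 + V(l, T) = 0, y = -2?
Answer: 1024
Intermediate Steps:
R = 1 (R = 0 + 1 = 1)
V(l, T) = -7 (V(l, T) = -7 + 0 = -7)
r(I, Q) = 1
j = 0 (j = -2 + 2 = 0)
c(k) = -32 (c(k) = (7 + 1)*(-7 + 3) = 8*(-4) = -32)
c(j)² = (-32)² = 1024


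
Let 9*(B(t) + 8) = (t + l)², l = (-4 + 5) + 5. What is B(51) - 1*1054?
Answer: -701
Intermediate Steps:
l = 6 (l = 1 + 5 = 6)
B(t) = -8 + (6 + t)²/9 (B(t) = -8 + (t + 6)²/9 = -8 + (6 + t)²/9)
B(51) - 1*1054 = (-8 + (6 + 51)²/9) - 1*1054 = (-8 + (⅑)*57²) - 1054 = (-8 + (⅑)*3249) - 1054 = (-8 + 361) - 1054 = 353 - 1054 = -701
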